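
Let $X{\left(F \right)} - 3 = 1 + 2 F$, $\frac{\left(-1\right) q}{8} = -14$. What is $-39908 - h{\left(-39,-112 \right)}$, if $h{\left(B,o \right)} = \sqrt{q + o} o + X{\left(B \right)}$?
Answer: $-39834$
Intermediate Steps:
$q = 112$ ($q = \left(-8\right) \left(-14\right) = 112$)
$X{\left(F \right)} = 4 + 2 F$ ($X{\left(F \right)} = 3 + \left(1 + 2 F\right) = 4 + 2 F$)
$h{\left(B,o \right)} = 4 + 2 B + o \sqrt{112 + o}$ ($h{\left(B,o \right)} = \sqrt{112 + o} o + \left(4 + 2 B\right) = o \sqrt{112 + o} + \left(4 + 2 B\right) = 4 + 2 B + o \sqrt{112 + o}$)
$-39908 - h{\left(-39,-112 \right)} = -39908 - \left(4 + 2 \left(-39\right) - 112 \sqrt{112 - 112}\right) = -39908 - \left(4 - 78 - 112 \sqrt{0}\right) = -39908 - \left(4 - 78 - 0\right) = -39908 - \left(4 - 78 + 0\right) = -39908 - -74 = -39908 + 74 = -39834$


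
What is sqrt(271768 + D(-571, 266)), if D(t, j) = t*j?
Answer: sqrt(119882) ≈ 346.24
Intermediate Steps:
D(t, j) = j*t
sqrt(271768 + D(-571, 266)) = sqrt(271768 + 266*(-571)) = sqrt(271768 - 151886) = sqrt(119882)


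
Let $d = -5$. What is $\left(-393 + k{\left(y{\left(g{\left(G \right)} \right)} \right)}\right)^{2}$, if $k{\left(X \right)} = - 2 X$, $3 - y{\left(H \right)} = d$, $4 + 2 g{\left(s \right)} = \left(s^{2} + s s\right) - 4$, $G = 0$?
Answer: $167281$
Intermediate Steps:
$g{\left(s \right)} = -4 + s^{2}$ ($g{\left(s \right)} = -2 + \frac{\left(s^{2} + s s\right) - 4}{2} = -2 + \frac{\left(s^{2} + s^{2}\right) - 4}{2} = -2 + \frac{2 s^{2} - 4}{2} = -2 + \frac{-4 + 2 s^{2}}{2} = -2 + \left(-2 + s^{2}\right) = -4 + s^{2}$)
$y{\left(H \right)} = 8$ ($y{\left(H \right)} = 3 - -5 = 3 + 5 = 8$)
$\left(-393 + k{\left(y{\left(g{\left(G \right)} \right)} \right)}\right)^{2} = \left(-393 - 16\right)^{2} = \left(-409\right)^{2} = 167281$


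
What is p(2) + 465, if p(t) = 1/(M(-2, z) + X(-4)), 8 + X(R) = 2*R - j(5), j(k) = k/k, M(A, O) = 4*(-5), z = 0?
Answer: 17204/37 ≈ 464.97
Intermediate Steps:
M(A, O) = -20
j(k) = 1
X(R) = -9 + 2*R (X(R) = -8 + (2*R - 1*1) = -8 + (2*R - 1) = -8 + (-1 + 2*R) = -9 + 2*R)
p(t) = -1/37 (p(t) = 1/(-20 + (-9 + 2*(-4))) = 1/(-20 + (-9 - 8)) = 1/(-20 - 17) = 1/(-37) = -1/37)
p(2) + 465 = -1/37 + 465 = 17204/37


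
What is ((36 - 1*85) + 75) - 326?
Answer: -300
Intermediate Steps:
((36 - 1*85) + 75) - 326 = ((36 - 85) + 75) - 326 = (-49 + 75) - 326 = 26 - 326 = -300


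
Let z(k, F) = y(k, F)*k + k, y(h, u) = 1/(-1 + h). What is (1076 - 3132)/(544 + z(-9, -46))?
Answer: -20560/5359 ≈ -3.8365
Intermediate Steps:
z(k, F) = k + k/(-1 + k) (z(k, F) = k/(-1 + k) + k = k + k/(-1 + k))
(1076 - 3132)/(544 + z(-9, -46)) = (1076 - 3132)/(544 + (-9)²/(-1 - 9)) = -2056/(544 + 81/(-10)) = -2056/(544 + 81*(-⅒)) = -2056/(544 - 81/10) = -2056/5359/10 = -2056*10/5359 = -20560/5359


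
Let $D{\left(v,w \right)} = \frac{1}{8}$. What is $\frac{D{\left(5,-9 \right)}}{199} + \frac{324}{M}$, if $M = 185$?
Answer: $\frac{515993}{294520} \approx 1.752$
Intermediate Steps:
$D{\left(v,w \right)} = \frac{1}{8}$
$\frac{D{\left(5,-9 \right)}}{199} + \frac{324}{M} = \frac{1}{8 \cdot 199} + \frac{324}{185} = \frac{1}{8} \cdot \frac{1}{199} + 324 \cdot \frac{1}{185} = \frac{1}{1592} + \frac{324}{185} = \frac{515993}{294520}$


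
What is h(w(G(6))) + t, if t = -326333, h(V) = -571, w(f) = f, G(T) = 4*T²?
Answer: -326904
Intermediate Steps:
h(w(G(6))) + t = -571 - 326333 = -326904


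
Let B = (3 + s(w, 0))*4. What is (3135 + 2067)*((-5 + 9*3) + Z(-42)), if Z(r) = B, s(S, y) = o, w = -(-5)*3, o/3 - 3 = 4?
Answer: 613836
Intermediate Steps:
o = 21 (o = 9 + 3*4 = 9 + 12 = 21)
w = 15 (w = -1*(-15) = 15)
s(S, y) = 21
B = 96 (B = (3 + 21)*4 = 24*4 = 96)
Z(r) = 96
(3135 + 2067)*((-5 + 9*3) + Z(-42)) = (3135 + 2067)*((-5 + 9*3) + 96) = 5202*((-5 + 27) + 96) = 5202*(22 + 96) = 5202*118 = 613836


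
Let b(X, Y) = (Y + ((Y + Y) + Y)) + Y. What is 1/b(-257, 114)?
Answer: 1/570 ≈ 0.0017544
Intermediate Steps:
b(X, Y) = 5*Y (b(X, Y) = (Y + (2*Y + Y)) + Y = (Y + 3*Y) + Y = 4*Y + Y = 5*Y)
1/b(-257, 114) = 1/(5*114) = 1/570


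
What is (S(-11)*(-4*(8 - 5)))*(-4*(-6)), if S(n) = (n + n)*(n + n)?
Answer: -139392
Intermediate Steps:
S(n) = 4*n**2 (S(n) = (2*n)*(2*n) = 4*n**2)
(S(-11)*(-4*(8 - 5)))*(-4*(-6)) = ((4*(-11)**2)*(-4*(8 - 5)))*(-4*(-6)) = ((4*121)*(-4*3))*24 = (484*(-12))*24 = -5808*24 = -139392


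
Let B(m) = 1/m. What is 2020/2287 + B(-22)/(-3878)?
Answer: 172340607/195117692 ≈ 0.88326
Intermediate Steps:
2020/2287 + B(-22)/(-3878) = 2020/2287 + 1/(-22*(-3878)) = 2020*(1/2287) - 1/22*(-1/3878) = 2020/2287 + 1/85316 = 172340607/195117692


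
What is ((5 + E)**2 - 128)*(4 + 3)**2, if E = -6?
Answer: -6223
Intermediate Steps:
((5 + E)**2 - 128)*(4 + 3)**2 = ((5 - 6)**2 - 128)*(4 + 3)**2 = ((-1)**2 - 128)*7**2 = (1 - 128)*49 = -127*49 = -6223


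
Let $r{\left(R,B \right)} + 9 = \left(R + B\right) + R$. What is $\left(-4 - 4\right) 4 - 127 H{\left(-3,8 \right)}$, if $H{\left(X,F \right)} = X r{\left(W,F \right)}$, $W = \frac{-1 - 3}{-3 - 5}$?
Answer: $-32$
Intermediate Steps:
$W = \frac{1}{2}$ ($W = - \frac{4}{-8} = \left(-4\right) \left(- \frac{1}{8}\right) = \frac{1}{2} \approx 0.5$)
$r{\left(R,B \right)} = -9 + B + 2 R$ ($r{\left(R,B \right)} = -9 + \left(\left(R + B\right) + R\right) = -9 + \left(\left(B + R\right) + R\right) = -9 + \left(B + 2 R\right) = -9 + B + 2 R$)
$H{\left(X,F \right)} = X \left(-8 + F\right)$ ($H{\left(X,F \right)} = X \left(-9 + F + 2 \cdot \frac{1}{2}\right) = X \left(-9 + F + 1\right) = X \left(-8 + F\right)$)
$\left(-4 - 4\right) 4 - 127 H{\left(-3,8 \right)} = \left(-4 - 4\right) 4 - 127 \left(- 3 \left(-8 + 8\right)\right) = \left(-8\right) 4 - 127 \left(\left(-3\right) 0\right) = -32 - 0 = -32 + 0 = -32$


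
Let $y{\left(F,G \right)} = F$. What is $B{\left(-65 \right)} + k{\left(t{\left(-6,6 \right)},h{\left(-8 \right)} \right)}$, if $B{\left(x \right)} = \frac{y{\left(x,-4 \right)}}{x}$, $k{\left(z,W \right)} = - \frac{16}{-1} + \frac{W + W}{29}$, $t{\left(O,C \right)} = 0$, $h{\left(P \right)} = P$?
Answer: $\frac{477}{29} \approx 16.448$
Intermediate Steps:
$k{\left(z,W \right)} = 16 + \frac{2 W}{29}$ ($k{\left(z,W \right)} = \left(-16\right) \left(-1\right) + 2 W \frac{1}{29} = 16 + \frac{2 W}{29}$)
$B{\left(x \right)} = 1$ ($B{\left(x \right)} = \frac{x}{x} = 1$)
$B{\left(-65 \right)} + k{\left(t{\left(-6,6 \right)},h{\left(-8 \right)} \right)} = 1 + \left(16 + \frac{2}{29} \left(-8\right)\right) = 1 + \left(16 - \frac{16}{29}\right) = 1 + \frac{448}{29} = \frac{477}{29}$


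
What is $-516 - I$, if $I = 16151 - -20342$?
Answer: $-37009$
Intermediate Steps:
$I = 36493$ ($I = 16151 + 20342 = 36493$)
$-516 - I = -516 - 36493 = -37009$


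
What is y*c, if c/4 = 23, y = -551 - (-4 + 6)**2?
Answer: -51060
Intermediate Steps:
y = -555 (y = -551 - 1*2**2 = -551 - 1*4 = -551 - 4 = -555)
c = 92 (c = 4*23 = 92)
y*c = -555*92 = -51060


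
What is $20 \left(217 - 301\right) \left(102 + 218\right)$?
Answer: $-537600$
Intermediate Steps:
$20 \left(217 - 301\right) \left(102 + 218\right) = 20 \left(\left(-84\right) 320\right) = 20 \left(-26880\right) = -537600$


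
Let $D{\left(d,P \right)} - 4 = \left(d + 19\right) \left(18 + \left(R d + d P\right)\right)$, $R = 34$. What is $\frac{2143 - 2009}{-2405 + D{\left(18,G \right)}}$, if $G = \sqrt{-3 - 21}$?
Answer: $\frac{2801806}{447831625} - \frac{178488 i \sqrt{6}}{447831625} \approx 0.0062564 - 0.00097627 i$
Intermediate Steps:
$G = 2 i \sqrt{6}$ ($G = \sqrt{-24} = 2 i \sqrt{6} \approx 4.899 i$)
$D{\left(d,P \right)} = 4 + \left(19 + d\right) \left(18 + 34 d + P d\right)$ ($D{\left(d,P \right)} = 4 + \left(d + 19\right) \left(18 + \left(34 d + d P\right)\right) = 4 + \left(19 + d\right) \left(18 + \left(34 d + P d\right)\right) = 4 + \left(19 + d\right) \left(18 + 34 d + P d\right)$)
$\frac{2143 - 2009}{-2405 + D{\left(18,G \right)}} = \frac{2143 - 2009}{-2405 + \left(346 + 34 \cdot 18^{2} + 664 \cdot 18 + 2 i \sqrt{6} \cdot 18^{2} + 19 \cdot 2 i \sqrt{6} \cdot 18\right)} = \frac{134}{-2405 + \left(346 + 34 \cdot 324 + 11952 + 2 i \sqrt{6} \cdot 324 + 684 i \sqrt{6}\right)} = \frac{134}{-2405 + \left(346 + 11016 + 11952 + 648 i \sqrt{6} + 684 i \sqrt{6}\right)} = \frac{134}{-2405 + \left(23314 + 1332 i \sqrt{6}\right)} = \frac{134}{20909 + 1332 i \sqrt{6}}$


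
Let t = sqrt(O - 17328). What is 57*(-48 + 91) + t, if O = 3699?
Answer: 2451 + I*sqrt(13629) ≈ 2451.0 + 116.74*I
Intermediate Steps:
t = I*sqrt(13629) (t = sqrt(3699 - 17328) = sqrt(-13629) = I*sqrt(13629) ≈ 116.74*I)
57*(-48 + 91) + t = 57*(-48 + 91) + I*sqrt(13629) = 57*43 + I*sqrt(13629) = 2451 + I*sqrt(13629)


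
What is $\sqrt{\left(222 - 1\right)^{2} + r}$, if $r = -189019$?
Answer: $i \sqrt{140178} \approx 374.4 i$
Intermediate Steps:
$\sqrt{\left(222 - 1\right)^{2} + r} = \sqrt{\left(222 - 1\right)^{2} - 189019} = \sqrt{221^{2} - 189019} = \sqrt{48841 - 189019} = \sqrt{-140178} = i \sqrt{140178}$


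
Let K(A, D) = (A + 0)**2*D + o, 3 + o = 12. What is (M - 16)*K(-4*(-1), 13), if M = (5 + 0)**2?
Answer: 1953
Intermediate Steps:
o = 9 (o = -3 + 12 = 9)
M = 25 (M = 5**2 = 25)
K(A, D) = 9 + D*A**2 (K(A, D) = (A + 0)**2*D + 9 = A**2*D + 9 = D*A**2 + 9 = 9 + D*A**2)
(M - 16)*K(-4*(-1), 13) = (25 - 16)*(9 + 13*(-4*(-1))**2) = 9*(9 + 13*4**2) = 9*(9 + 13*16) = 9*(9 + 208) = 9*217 = 1953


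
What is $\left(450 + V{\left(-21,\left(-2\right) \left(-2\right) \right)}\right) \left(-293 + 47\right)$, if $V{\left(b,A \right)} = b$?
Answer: $-105534$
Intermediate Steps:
$\left(450 + V{\left(-21,\left(-2\right) \left(-2\right) \right)}\right) \left(-293 + 47\right) = \left(450 - 21\right) \left(-293 + 47\right) = 429 \left(-246\right) = -105534$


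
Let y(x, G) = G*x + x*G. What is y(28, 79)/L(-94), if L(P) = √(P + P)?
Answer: -2212*I*√47/47 ≈ -322.65*I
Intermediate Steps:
y(x, G) = 2*G*x (y(x, G) = G*x + G*x = 2*G*x)
L(P) = √2*√P (L(P) = √(2*P) = √2*√P)
y(28, 79)/L(-94) = (2*79*28)/((√2*√(-94))) = 4424/((√2*(I*√94))) = 4424/((2*I*√47)) = 4424*(-I*√47/94) = -2212*I*√47/47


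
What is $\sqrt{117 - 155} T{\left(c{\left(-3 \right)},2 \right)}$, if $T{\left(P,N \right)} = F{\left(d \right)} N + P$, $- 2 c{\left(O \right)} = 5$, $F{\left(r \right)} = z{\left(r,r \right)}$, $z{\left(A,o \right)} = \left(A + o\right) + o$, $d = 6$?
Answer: $\frac{67 i \sqrt{38}}{2} \approx 206.51 i$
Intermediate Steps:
$z{\left(A,o \right)} = A + 2 o$
$F{\left(r \right)} = 3 r$ ($F{\left(r \right)} = r + 2 r = 3 r$)
$c{\left(O \right)} = - \frac{5}{2}$ ($c{\left(O \right)} = \left(- \frac{1}{2}\right) 5 = - \frac{5}{2}$)
$T{\left(P,N \right)} = P + 18 N$ ($T{\left(P,N \right)} = 3 \cdot 6 N + P = 18 N + P = P + 18 N$)
$\sqrt{117 - 155} T{\left(c{\left(-3 \right)},2 \right)} = \sqrt{117 - 155} \left(- \frac{5}{2} + 18 \cdot 2\right) = \sqrt{-38} \left(- \frac{5}{2} + 36\right) = i \sqrt{38} \cdot \frac{67}{2} = \frac{67 i \sqrt{38}}{2}$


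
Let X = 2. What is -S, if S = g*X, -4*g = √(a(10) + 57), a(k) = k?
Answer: √67/2 ≈ 4.0927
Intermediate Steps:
g = -√67/4 (g = -√(10 + 57)/4 = -√67/4 ≈ -2.0463)
S = -√67/2 (S = -√67/4*2 = -√67/2 ≈ -4.0927)
-S = -(-1)*√67/2 = √67/2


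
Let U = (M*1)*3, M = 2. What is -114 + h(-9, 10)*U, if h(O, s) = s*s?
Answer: 486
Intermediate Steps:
h(O, s) = s**2
U = 6 (U = (2*1)*3 = 2*3 = 6)
-114 + h(-9, 10)*U = -114 + 10**2*6 = -114 + 100*6 = -114 + 600 = 486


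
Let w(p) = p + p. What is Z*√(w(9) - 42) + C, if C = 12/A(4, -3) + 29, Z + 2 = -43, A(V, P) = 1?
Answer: 41 - 90*I*√6 ≈ 41.0 - 220.45*I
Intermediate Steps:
w(p) = 2*p
Z = -45 (Z = -2 - 43 = -45)
C = 41 (C = 12/1 + 29 = 12*1 + 29 = 12 + 29 = 41)
Z*√(w(9) - 42) + C = -45*√(2*9 - 42) + 41 = -45*√(18 - 42) + 41 = -90*I*√6 + 41 = 41 - 90*I*√6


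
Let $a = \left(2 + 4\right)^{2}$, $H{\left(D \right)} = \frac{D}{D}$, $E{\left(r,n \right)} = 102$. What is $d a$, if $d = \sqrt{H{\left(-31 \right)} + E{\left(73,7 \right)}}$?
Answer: $36 \sqrt{103} \approx 365.36$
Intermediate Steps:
$H{\left(D \right)} = 1$
$a = 36$ ($a = 6^{2} = 36$)
$d = \sqrt{103}$ ($d = \sqrt{1 + 102} = \sqrt{103} \approx 10.149$)
$d a = \sqrt{103} \cdot 36 = 36 \sqrt{103}$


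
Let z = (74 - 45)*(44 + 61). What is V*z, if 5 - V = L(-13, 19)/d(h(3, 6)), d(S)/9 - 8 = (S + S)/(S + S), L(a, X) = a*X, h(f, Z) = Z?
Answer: 661780/27 ≈ 24510.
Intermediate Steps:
L(a, X) = X*a
d(S) = 81 (d(S) = 72 + 9*((S + S)/(S + S)) = 72 + 9*((2*S)/((2*S))) = 72 + 9*((2*S)*(1/(2*S))) = 72 + 9*1 = 72 + 9 = 81)
V = 652/81 (V = 5 - 19*(-13)/81 = 5 - (-247)/81 = 5 - 1*(-247/81) = 5 + 247/81 = 652/81 ≈ 8.0494)
z = 3045 (z = 29*105 = 3045)
V*z = (652/81)*3045 = 661780/27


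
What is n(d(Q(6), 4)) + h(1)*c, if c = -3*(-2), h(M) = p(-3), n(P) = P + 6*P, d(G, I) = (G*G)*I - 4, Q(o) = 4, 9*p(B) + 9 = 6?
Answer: 418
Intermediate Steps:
p(B) = -⅓ (p(B) = -1 + (⅑)*6 = -1 + ⅔ = -⅓)
d(G, I) = -4 + I*G² (d(G, I) = G²*I - 4 = I*G² - 4 = -4 + I*G²)
n(P) = 7*P
h(M) = -⅓
c = 6
n(d(Q(6), 4)) + h(1)*c = 7*(-4 + 4*4²) - ⅓*6 = 7*(-4 + 4*16) - 2 = 7*(-4 + 64) - 2 = 7*60 - 2 = 420 - 2 = 418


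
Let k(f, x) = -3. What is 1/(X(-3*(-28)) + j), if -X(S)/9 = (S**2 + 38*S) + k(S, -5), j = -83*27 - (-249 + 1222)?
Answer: -1/95419 ≈ -1.0480e-5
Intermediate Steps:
j = -3214 (j = -2241 - 1*973 = -2241 - 973 = -3214)
X(S) = 27 - 342*S - 9*S**2 (X(S) = -9*((S**2 + 38*S) - 3) = -9*(-3 + S**2 + 38*S) = 27 - 342*S - 9*S**2)
1/(X(-3*(-28)) + j) = 1/((27 - (-1026)*(-28) - 9*(-3*(-28))**2) - 3214) = 1/((27 - 342*84 - 9*84**2) - 3214) = 1/((27 - 28728 - 9*7056) - 3214) = 1/((27 - 28728 - 63504) - 3214) = 1/(-92205 - 3214) = 1/(-95419) = -1/95419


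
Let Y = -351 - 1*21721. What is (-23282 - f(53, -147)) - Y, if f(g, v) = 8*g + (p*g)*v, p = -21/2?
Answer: -166879/2 ≈ -83440.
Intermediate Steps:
Y = -22072 (Y = -351 - 21721 = -22072)
p = -21/2 (p = -21*½ = -21/2 ≈ -10.500)
f(g, v) = 8*g - 21*g*v/2 (f(g, v) = 8*g + (-21*g/2)*v = 8*g - 21*g*v/2)
(-23282 - f(53, -147)) - Y = (-23282 - 53*(16 - 21*(-147))/2) - 1*(-22072) = (-23282 - 53*(16 + 3087)/2) + 22072 = (-23282 - 53*3103/2) + 22072 = (-23282 - 1*164459/2) + 22072 = (-23282 - 164459/2) + 22072 = -211023/2 + 22072 = -166879/2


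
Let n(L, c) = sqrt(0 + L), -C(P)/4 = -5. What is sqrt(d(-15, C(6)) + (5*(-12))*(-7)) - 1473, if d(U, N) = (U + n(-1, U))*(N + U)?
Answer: -1473 + sqrt(345 + 5*I) ≈ -1454.4 + 0.13459*I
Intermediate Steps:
C(P) = 20 (C(P) = -4*(-5) = 20)
n(L, c) = sqrt(L)
d(U, N) = (I + U)*(N + U) (d(U, N) = (U + sqrt(-1))*(N + U) = (U + I)*(N + U) = (I + U)*(N + U))
sqrt(d(-15, C(6)) + (5*(-12))*(-7)) - 1473 = sqrt(((-15)**2 + I*20 + I*(-15) + 20*(-15)) + (5*(-12))*(-7)) - 1473 = sqrt((225 + 20*I - 15*I - 300) - 60*(-7)) - 1473 = sqrt((-75 + 5*I) + 420) - 1473 = sqrt(345 + 5*I) - 1473 = -1473 + sqrt(345 + 5*I)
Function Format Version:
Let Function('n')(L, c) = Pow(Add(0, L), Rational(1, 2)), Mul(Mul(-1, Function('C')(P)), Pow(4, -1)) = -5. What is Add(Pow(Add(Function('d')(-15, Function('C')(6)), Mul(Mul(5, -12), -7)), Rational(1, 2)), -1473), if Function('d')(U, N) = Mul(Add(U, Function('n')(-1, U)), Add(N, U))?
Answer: Add(-1473, Pow(Add(345, Mul(5, I)), Rational(1, 2))) ≈ Add(-1454.4, Mul(0.13459, I))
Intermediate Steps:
Function('C')(P) = 20 (Function('C')(P) = Mul(-4, -5) = 20)
Function('n')(L, c) = Pow(L, Rational(1, 2))
Function('d')(U, N) = Mul(Add(I, U), Add(N, U)) (Function('d')(U, N) = Mul(Add(U, Pow(-1, Rational(1, 2))), Add(N, U)) = Mul(Add(U, I), Add(N, U)) = Mul(Add(I, U), Add(N, U)))
Add(Pow(Add(Function('d')(-15, Function('C')(6)), Mul(Mul(5, -12), -7)), Rational(1, 2)), -1473) = Add(Pow(Add(Add(Pow(-15, 2), Mul(I, 20), Mul(I, -15), Mul(20, -15)), Mul(Mul(5, -12), -7)), Rational(1, 2)), -1473) = Add(Pow(Add(Add(225, Mul(20, I), Mul(-15, I), -300), Mul(-60, -7)), Rational(1, 2)), -1473) = Add(Pow(Add(Add(-75, Mul(5, I)), 420), Rational(1, 2)), -1473) = Add(Pow(Add(345, Mul(5, I)), Rational(1, 2)), -1473) = Add(-1473, Pow(Add(345, Mul(5, I)), Rational(1, 2)))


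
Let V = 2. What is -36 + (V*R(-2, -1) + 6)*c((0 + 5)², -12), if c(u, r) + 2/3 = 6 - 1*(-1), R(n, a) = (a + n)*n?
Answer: 78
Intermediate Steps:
R(n, a) = n*(a + n)
c(u, r) = 19/3 (c(u, r) = -⅔ + (6 - 1*(-1)) = -⅔ + (6 + 1) = -⅔ + 7 = 19/3)
-36 + (V*R(-2, -1) + 6)*c((0 + 5)², -12) = -36 + (2*(-2*(-1 - 2)) + 6)*(19/3) = -36 + (2*(-2*(-3)) + 6)*(19/3) = -36 + (2*6 + 6)*(19/3) = -36 + (12 + 6)*(19/3) = -36 + 18*(19/3) = -36 + 114 = 78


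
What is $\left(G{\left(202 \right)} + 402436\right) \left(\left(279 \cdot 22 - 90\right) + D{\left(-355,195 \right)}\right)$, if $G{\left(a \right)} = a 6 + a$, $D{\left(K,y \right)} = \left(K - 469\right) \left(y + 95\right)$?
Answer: $-94061511200$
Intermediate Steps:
$D{\left(K,y \right)} = \left(-469 + K\right) \left(95 + y\right)$
$G{\left(a \right)} = 7 a$ ($G{\left(a \right)} = 6 a + a = 7 a$)
$\left(G{\left(202 \right)} + 402436\right) \left(\left(279 \cdot 22 - 90\right) + D{\left(-355,195 \right)}\right) = \left(7 \cdot 202 + 402436\right) \left(\left(279 \cdot 22 - 90\right) - 238960\right) = \left(1414 + 402436\right) \left(\left(6138 - 90\right) - 238960\right) = 403850 \left(6048 - 238960\right) = 403850 \left(-232912\right) = -94061511200$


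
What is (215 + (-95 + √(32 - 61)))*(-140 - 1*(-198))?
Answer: 6960 + 58*I*√29 ≈ 6960.0 + 312.34*I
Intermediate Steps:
(215 + (-95 + √(32 - 61)))*(-140 - 1*(-198)) = (215 + (-95 + √(-29)))*(-140 + 198) = (215 + (-95 + I*√29))*58 = (120 + I*√29)*58 = 6960 + 58*I*√29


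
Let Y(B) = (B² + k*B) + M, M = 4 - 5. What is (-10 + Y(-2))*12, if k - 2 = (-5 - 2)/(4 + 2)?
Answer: -104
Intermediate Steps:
M = -1
k = ⅚ (k = 2 + (-5 - 2)/(4 + 2) = 2 - 7/6 = ⅚ ≈ 0.83333)
Y(B) = -1 + B² + 5*B/6 (Y(B) = (B² + 5*B/6) - 1 = -1 + B² + 5*B/6)
(-10 + Y(-2))*12 = (-10 + (-1 + (-2)² + (⅚)*(-2)))*12 = (-10 + (-1 + 4 - 5/3))*12 = (-10 + 4/3)*12 = -26/3*12 = -104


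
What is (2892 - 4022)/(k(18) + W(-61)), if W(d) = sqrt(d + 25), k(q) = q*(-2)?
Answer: 1130/37 + 565*I/111 ≈ 30.541 + 5.0901*I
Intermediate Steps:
k(q) = -2*q
W(d) = sqrt(25 + d)
(2892 - 4022)/(k(18) + W(-61)) = (2892 - 4022)/(-2*18 + sqrt(25 - 61)) = -1130/(-36 + sqrt(-36)) = -1130*(-36 - 6*I)/1332 = -565*(-36 - 6*I)/666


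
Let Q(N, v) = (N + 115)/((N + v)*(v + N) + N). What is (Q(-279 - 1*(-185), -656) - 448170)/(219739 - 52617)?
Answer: -252053496999/93990415532 ≈ -2.6817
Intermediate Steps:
Q(N, v) = (115 + N)/(N + (N + v)²) (Q(N, v) = (115 + N)/((N + v)*(N + v) + N) = (115 + N)/((N + v)² + N) = (115 + N)/(N + (N + v)²))
(Q(-279 - 1*(-185), -656) - 448170)/(219739 - 52617) = ((115 + (-279 - 1*(-185)))/((-279 - 1*(-185)) + ((-279 - 1*(-185)) - 656)²) - 448170)/(219739 - 52617) = ((115 + (-279 + 185))/((-279 + 185) + ((-279 + 185) - 656)²) - 448170)/167122 = ((115 - 94)/(-94 + (-94 - 656)²) - 448170)*(1/167122) = (21/(-94 + (-750)²) - 448170)*(1/167122) = (21/(-94 + 562500) - 448170)*(1/167122) = (21/562406 - 448170)*(1/167122) = -252053496999/562406*1/167122 = -252053496999/93990415532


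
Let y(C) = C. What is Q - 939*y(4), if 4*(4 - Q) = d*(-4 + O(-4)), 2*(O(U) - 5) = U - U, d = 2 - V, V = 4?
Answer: -7503/2 ≈ -3751.5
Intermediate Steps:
d = -2 (d = 2 - 1*4 = 2 - 4 = -2)
O(U) = 5 (O(U) = 5 + (U - U)/2 = 5 + (½)*0 = 5 + 0 = 5)
Q = 9/2 (Q = 4 - (-1)*(-4 + 5)/2 = 4 - (-1)/2 = 4 - ¼*(-2) = 4 + ½ = 9/2 ≈ 4.5000)
Q - 939*y(4) = 9/2 - 939*4 = 9/2 - 3756 = -7503/2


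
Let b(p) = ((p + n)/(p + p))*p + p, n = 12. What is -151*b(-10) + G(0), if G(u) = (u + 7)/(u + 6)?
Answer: 8161/6 ≈ 1360.2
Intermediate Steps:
b(p) = 6 + 3*p/2 (b(p) = ((p + 12)/(p + p))*p + p = ((12 + p)/((2*p)))*p + p = ((12 + p)*(1/(2*p)))*p + p = ((12 + p)/(2*p))*p + p = (6 + p/2) + p = 6 + 3*p/2)
G(u) = (7 + u)/(6 + u)
-151*b(-10) + G(0) = -151*(6 + (3/2)*(-10)) + (7 + 0)/(6 + 0) = -151*(6 - 15) + 7/6 = -151*(-9) + (1/6)*7 = 1359 + 7/6 = 8161/6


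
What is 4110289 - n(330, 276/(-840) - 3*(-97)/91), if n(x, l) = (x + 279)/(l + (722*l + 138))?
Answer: 394065710907/95873 ≈ 4.1103e+6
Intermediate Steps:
n(x, l) = (279 + x)/(138 + 723*l) (n(x, l) = (279 + x)/(l + (138 + 722*l)) = (279 + x)/(138 + 723*l))
4110289 - n(330, 276/(-840) - 3*(-97)/91) = 4110289 - (279 + 330)/(3*(46 + 241*(276/(-840) - 3*(-97)/91))) = 4110289 - 609/(3*(46 + 241*(276*(-1/840) + 291*(1/91)))) = 4110289 - 609/(3*(46 + 241*(-23/70 + 291/91))) = 4110289 - 609/(3*(46 + 241*(373/130))) = 4110289 - 609/(3*(46 + 89893/130)) = 4110289 - 609/(3*95873/130) = 4110289 - 130*609/(3*95873) = 4110289 - 1*26390/95873 = 4110289 - 26390/95873 = 394065710907/95873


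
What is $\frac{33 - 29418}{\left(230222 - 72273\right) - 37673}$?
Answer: $- \frac{3265}{13364} \approx -0.24431$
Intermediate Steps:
$\frac{33 - 29418}{\left(230222 - 72273\right) - 37673} = - \frac{29385}{\left(230222 - 72273\right) - 37673} = - \frac{29385}{157949 - 37673} = - \frac{29385}{120276} = \left(-29385\right) \frac{1}{120276} = - \frac{3265}{13364}$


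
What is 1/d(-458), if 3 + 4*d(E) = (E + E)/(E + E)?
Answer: -2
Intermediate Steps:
d(E) = -½ (d(E) = -¾ + ((E + E)/(E + E))/4 = -¾ + ((2*E)/((2*E)))/4 = -¾ + ((2*E)*(1/(2*E)))/4 = -¾ + (¼)*1 = -¾ + ¼ = -½)
1/d(-458) = 1/(-½) = -2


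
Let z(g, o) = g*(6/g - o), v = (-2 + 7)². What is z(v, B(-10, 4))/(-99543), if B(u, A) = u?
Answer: -256/99543 ≈ -0.0025718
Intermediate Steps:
v = 25 (v = 5² = 25)
z(g, o) = g*(-o + 6/g)
z(v, B(-10, 4))/(-99543) = (6 - 1*25*(-10))/(-99543) = (6 + 250)*(-1/99543) = 256*(-1/99543) = -256/99543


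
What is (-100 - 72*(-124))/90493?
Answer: 8828/90493 ≈ 0.097554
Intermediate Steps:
(-100 - 72*(-124))/90493 = (-100 + 8928)*(1/90493) = 8828*(1/90493) = 8828/90493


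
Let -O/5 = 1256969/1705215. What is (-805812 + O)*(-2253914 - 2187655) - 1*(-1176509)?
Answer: 5150306402599196/1439 ≈ 3.5791e+12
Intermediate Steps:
O = -15911/4317 (O = -6284845/1705215 = -5*15911/21585 = -15911/4317 ≈ -3.6857)
(-805812 + O)*(-2253914 - 2187655) - 1*(-1176509) = (-805812 - 15911/4317)*(-2253914 - 2187655) - 1*(-1176509) = -3478706315/4317*(-4441569) + 1176509 = 5150304709602745/1439 + 1176509 = 5150306402599196/1439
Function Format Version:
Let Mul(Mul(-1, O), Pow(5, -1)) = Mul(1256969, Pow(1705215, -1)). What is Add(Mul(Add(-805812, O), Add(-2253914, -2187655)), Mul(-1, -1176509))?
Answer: Rational(5150306402599196, 1439) ≈ 3.5791e+12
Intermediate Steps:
O = Rational(-15911, 4317) (O = Mul(-5, Mul(1256969, Pow(1705215, -1))) = Mul(-5, Mul(1256969, Rational(1, 1705215))) = Mul(-5, Rational(15911, 21585)) = Rational(-15911, 4317) ≈ -3.6857)
Add(Mul(Add(-805812, O), Add(-2253914, -2187655)), Mul(-1, -1176509)) = Add(Mul(Add(-805812, Rational(-15911, 4317)), Add(-2253914, -2187655)), Mul(-1, -1176509)) = Add(Mul(Rational(-3478706315, 4317), -4441569), 1176509) = Add(Rational(5150304709602745, 1439), 1176509) = Rational(5150306402599196, 1439)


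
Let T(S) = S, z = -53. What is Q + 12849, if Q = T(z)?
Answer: 12796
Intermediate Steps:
Q = -53
Q + 12849 = -53 + 12849 = 12796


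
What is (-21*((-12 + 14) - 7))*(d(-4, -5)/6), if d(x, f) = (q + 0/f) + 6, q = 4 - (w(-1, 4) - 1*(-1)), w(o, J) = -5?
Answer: 245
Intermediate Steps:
q = 8 (q = 4 - (-5 - 1*(-1)) = 4 - (-5 + 1) = 4 - 1*(-4) = 4 + 4 = 8)
d(x, f) = 14 (d(x, f) = (8 + 0/f) + 6 = (8 + 0) + 6 = 8 + 6 = 14)
(-21*((-12 + 14) - 7))*(d(-4, -5)/6) = (-21*((-12 + 14) - 7))*(14/6) = (-21*(2 - 7))*(14*(⅙)) = -21*(-5)*(7/3) = 105*(7/3) = 245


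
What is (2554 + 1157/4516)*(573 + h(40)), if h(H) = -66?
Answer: 5848255647/4516 ≈ 1.2950e+6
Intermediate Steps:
(2554 + 1157/4516)*(573 + h(40)) = (2554 + 1157/4516)*(573 - 66) = (2554 + 1157*(1/4516))*507 = (2554 + 1157/4516)*507 = (11535021/4516)*507 = 5848255647/4516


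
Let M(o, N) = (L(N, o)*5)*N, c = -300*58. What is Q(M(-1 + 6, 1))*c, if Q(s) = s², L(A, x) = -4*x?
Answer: -174000000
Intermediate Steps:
c = -17400
M(o, N) = -20*N*o (M(o, N) = (-4*o*5)*N = (-20*o)*N = -20*N*o)
Q(M(-1 + 6, 1))*c = (-20*1*(-1 + 6))²*(-17400) = (-20*1*5)²*(-17400) = (-100)²*(-17400) = 10000*(-17400) = -174000000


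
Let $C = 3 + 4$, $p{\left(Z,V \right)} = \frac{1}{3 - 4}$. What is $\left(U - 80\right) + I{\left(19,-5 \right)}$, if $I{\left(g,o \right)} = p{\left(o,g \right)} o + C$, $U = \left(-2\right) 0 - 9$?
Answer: $-77$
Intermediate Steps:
$p{\left(Z,V \right)} = -1$ ($p{\left(Z,V \right)} = \frac{1}{-1} = -1$)
$C = 7$
$U = -9$ ($U = 0 - 9 = -9$)
$I{\left(g,o \right)} = 7 - o$ ($I{\left(g,o \right)} = - o + 7 = 7 - o$)
$\left(U - 80\right) + I{\left(19,-5 \right)} = \left(-9 - 80\right) + \left(7 - -5\right) = -89 + \left(7 + 5\right) = -89 + 12 = -77$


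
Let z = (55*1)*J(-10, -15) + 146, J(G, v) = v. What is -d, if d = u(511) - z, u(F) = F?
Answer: -1190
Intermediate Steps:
z = -679 (z = (55*1)*(-15) + 146 = 55*(-15) + 146 = -825 + 146 = -679)
d = 1190 (d = 511 - 1*(-679) = 511 + 679 = 1190)
-d = -1*1190 = -1190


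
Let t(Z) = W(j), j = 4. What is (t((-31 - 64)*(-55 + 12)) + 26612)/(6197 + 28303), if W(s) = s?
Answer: 2218/2875 ≈ 0.77148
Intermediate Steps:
t(Z) = 4
(t((-31 - 64)*(-55 + 12)) + 26612)/(6197 + 28303) = (4 + 26612)/(6197 + 28303) = 26616/34500 = 26616*(1/34500) = 2218/2875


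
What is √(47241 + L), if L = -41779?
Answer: √5462 ≈ 73.905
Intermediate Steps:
√(47241 + L) = √(47241 - 41779) = √5462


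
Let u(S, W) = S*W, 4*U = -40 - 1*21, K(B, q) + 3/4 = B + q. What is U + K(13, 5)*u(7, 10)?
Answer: 4769/4 ≈ 1192.3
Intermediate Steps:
K(B, q) = -¾ + B + q (K(B, q) = -¾ + (B + q) = -¾ + B + q)
U = -61/4 (U = (-40 - 1*21)/4 = (-40 - 21)/4 = (¼)*(-61) = -61/4 ≈ -15.250)
U + K(13, 5)*u(7, 10) = -61/4 + (-¾ + 13 + 5)*(7*10) = -61/4 + (69/4)*70 = -61/4 + 2415/2 = 4769/4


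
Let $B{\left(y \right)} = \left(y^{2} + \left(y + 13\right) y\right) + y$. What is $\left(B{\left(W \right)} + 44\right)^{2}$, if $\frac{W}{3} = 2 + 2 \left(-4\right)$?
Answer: $193600$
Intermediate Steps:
$W = -18$ ($W = 3 \left(2 + 2 \left(-4\right)\right) = 3 \left(2 - 8\right) = 3 \left(-6\right) = -18$)
$B{\left(y \right)} = y + y^{2} + y \left(13 + y\right)$ ($B{\left(y \right)} = \left(y^{2} + \left(13 + y\right) y\right) + y = \left(y^{2} + y \left(13 + y\right)\right) + y = y + y^{2} + y \left(13 + y\right)$)
$\left(B{\left(W \right)} + 44\right)^{2} = \left(2 \left(-18\right) \left(7 - 18\right) + 44\right)^{2} = \left(2 \left(-18\right) \left(-11\right) + 44\right)^{2} = \left(396 + 44\right)^{2} = 440^{2} = 193600$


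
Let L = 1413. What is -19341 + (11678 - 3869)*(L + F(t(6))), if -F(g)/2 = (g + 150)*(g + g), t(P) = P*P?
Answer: -198141480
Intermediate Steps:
t(P) = P²
F(g) = -4*g*(150 + g) (F(g) = -2*(g + 150)*(g + g) = -2*(150 + g)*2*g = -4*g*(150 + g))
-19341 + (11678 - 3869)*(L + F(t(6))) = -19341 + (11678 - 3869)*(1413 - 4*6²*(150 + 6²)) = -19341 + 7809*(1413 - 4*36*(150 + 36)) = -19341 + 7809*(1413 - 4*36*186) = -19341 + 7809*(1413 - 26784) = -19341 + 7809*(-25371) = -19341 - 198122139 = -198141480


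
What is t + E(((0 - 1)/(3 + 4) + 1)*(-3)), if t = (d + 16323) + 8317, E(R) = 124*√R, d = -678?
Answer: 23962 + 372*I*√14/7 ≈ 23962.0 + 198.84*I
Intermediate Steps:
t = 23962 (t = (-678 + 16323) + 8317 = 15645 + 8317 = 23962)
t + E(((0 - 1)/(3 + 4) + 1)*(-3)) = 23962 + 124*√(((0 - 1)/(3 + 4) + 1)*(-3)) = 23962 + 124*√((-1/7 + 1)*(-3)) = 23962 + 124*√((-1*⅐ + 1)*(-3)) = 23962 + 124*√((-⅐ + 1)*(-3)) = 23962 + 124*√((6/7)*(-3)) = 23962 + 124*√(-18/7) = 23962 + 124*(3*I*√14/7) = 23962 + 372*I*√14/7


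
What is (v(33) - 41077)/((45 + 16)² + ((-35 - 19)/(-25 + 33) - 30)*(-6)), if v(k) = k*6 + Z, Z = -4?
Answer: -81766/7883 ≈ -10.372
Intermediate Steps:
v(k) = -4 + 6*k (v(k) = k*6 - 4 = 6*k - 4 = -4 + 6*k)
(v(33) - 41077)/((45 + 16)² + ((-35 - 19)/(-25 + 33) - 30)*(-6)) = ((-4 + 6*33) - 41077)/((45 + 16)² + ((-35 - 19)/(-25 + 33) - 30)*(-6)) = ((-4 + 198) - 41077)/(61² + (-54/8 - 30)*(-6)) = (194 - 41077)/(3721 + (-54*⅛ - 30)*(-6)) = -40883/(3721 + (-27/4 - 30)*(-6)) = -40883/(3721 - 147/4*(-6)) = -40883/(3721 + 441/2) = -40883/7883/2 = -40883*2/7883 = -81766/7883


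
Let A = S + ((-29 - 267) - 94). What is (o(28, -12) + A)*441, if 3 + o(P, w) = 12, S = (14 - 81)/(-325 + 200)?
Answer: -20973078/125 ≈ -1.6778e+5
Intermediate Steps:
S = 67/125 (S = -67/(-125) = -67*(-1/125) = 67/125 ≈ 0.53600)
o(P, w) = 9 (o(P, w) = -3 + 12 = 9)
A = -48683/125 (A = 67/125 + ((-29 - 267) - 94) = 67/125 + (-296 - 94) = 67/125 - 390 = -48683/125 ≈ -389.46)
(o(28, -12) + A)*441 = (9 - 48683/125)*441 = -47558/125*441 = -20973078/125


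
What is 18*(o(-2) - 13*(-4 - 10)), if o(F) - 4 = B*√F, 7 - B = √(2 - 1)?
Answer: 3348 + 108*I*√2 ≈ 3348.0 + 152.74*I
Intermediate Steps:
B = 6 (B = 7 - √(2 - 1) = 7 - √1 = 7 - 1*1 = 7 - 1 = 6)
o(F) = 4 + 6*√F
18*(o(-2) - 13*(-4 - 10)) = 18*((4 + 6*√(-2)) - 13*(-4 - 10)) = 18*((4 + 6*(I*√2)) - 13*(-14)) = 18*((4 + 6*I*√2) + 182) = 18*(186 + 6*I*√2) = 3348 + 108*I*√2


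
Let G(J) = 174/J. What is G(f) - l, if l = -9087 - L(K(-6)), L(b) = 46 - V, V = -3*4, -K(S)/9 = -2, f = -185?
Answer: 1691651/185 ≈ 9144.1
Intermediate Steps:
K(S) = 18 (K(S) = -9*(-2) = 18)
V = -12
L(b) = 58 (L(b) = 46 - 1*(-12) = 46 + 12 = 58)
l = -9145 (l = -9087 - 1*58 = -9087 - 58 = -9145)
G(f) - l = 174/(-185) - 1*(-9145) = 174*(-1/185) + 9145 = -174/185 + 9145 = 1691651/185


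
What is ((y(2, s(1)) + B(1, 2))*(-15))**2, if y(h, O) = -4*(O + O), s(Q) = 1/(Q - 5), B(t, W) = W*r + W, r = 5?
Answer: 44100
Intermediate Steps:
B(t, W) = 6*W (B(t, W) = W*5 + W = 5*W + W = 6*W)
s(Q) = 1/(-5 + Q)
y(h, O) = -8*O
((y(2, s(1)) + B(1, 2))*(-15))**2 = ((-8/(-5 + 1) + 6*2)*(-15))**2 = ((-8/(-4) + 12)*(-15))**2 = ((-8*(-1/4) + 12)*(-15))**2 = ((2 + 12)*(-15))**2 = (14*(-15))**2 = (-210)**2 = 44100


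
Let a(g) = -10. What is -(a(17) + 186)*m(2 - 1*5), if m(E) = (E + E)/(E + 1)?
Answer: -528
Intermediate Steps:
m(E) = 2*E/(1 + E) (m(E) = (2*E)/(1 + E) = 2*E/(1 + E))
-(a(17) + 186)*m(2 - 1*5) = -(-10 + 186)*2*(2 - 1*5)/(1 + (2 - 1*5)) = -176*2*(2 - 5)/(1 + (2 - 5)) = -176*2*(-3)/(1 - 3) = -176*2*(-3)/(-2) = -176*2*(-3)*(-1/2) = -176*3 = -1*528 = -528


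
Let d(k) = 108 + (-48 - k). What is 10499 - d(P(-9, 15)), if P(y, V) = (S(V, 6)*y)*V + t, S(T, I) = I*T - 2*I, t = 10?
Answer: -81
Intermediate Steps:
S(T, I) = -2*I + I*T
P(y, V) = 10 + V*y*(-12 + 6*V) (P(y, V) = ((6*(-2 + V))*y)*V + 10 = ((-12 + 6*V)*y)*V + 10 = (y*(-12 + 6*V))*V + 10 = V*y*(-12 + 6*V) + 10 = 10 + V*y*(-12 + 6*V))
d(k) = 60 - k
10499 - d(P(-9, 15)) = 10499 - (60 - (10 + 6*15*(-9)*(-2 + 15))) = 10499 - (60 - (10 + 6*15*(-9)*13)) = 10499 - (60 - (10 - 10530)) = 10499 - (60 - 1*(-10520)) = 10499 - (60 + 10520) = 10499 - 1*10580 = 10499 - 10580 = -81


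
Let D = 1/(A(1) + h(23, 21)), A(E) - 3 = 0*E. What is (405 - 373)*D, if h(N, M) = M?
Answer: 4/3 ≈ 1.3333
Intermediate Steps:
A(E) = 3 (A(E) = 3 + 0*E = 3 + 0 = 3)
D = 1/24 (D = 1/(3 + 21) = 1/24 ≈ 0.041667)
(405 - 373)*D = (405 - 373)*(1/24) = 32*(1/24) = 4/3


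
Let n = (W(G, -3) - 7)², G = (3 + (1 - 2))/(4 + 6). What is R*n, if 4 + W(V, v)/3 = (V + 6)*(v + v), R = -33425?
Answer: -570108833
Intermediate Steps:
G = ⅕ (G = (3 - 1)/10 = 2*(⅒) = ⅕ ≈ 0.20000)
W(V, v) = -12 + 6*v*(6 + V) (W(V, v) = -12 + 3*((V + 6)*(v + v)) = -12 + 3*((6 + V)*(2*v)) = -12 + 3*(2*v*(6 + V)) = -12 + 6*v*(6 + V))
n = 426409/25 (n = ((-12 + 36*(-3) + 6*(⅕)*(-3)) - 7)² = ((-12 - 108 - 18/5) - 7)² = (-618/5 - 7)² = (-653/5)² = 426409/25 ≈ 17056.)
R*n = -33425*426409/25 = -570108833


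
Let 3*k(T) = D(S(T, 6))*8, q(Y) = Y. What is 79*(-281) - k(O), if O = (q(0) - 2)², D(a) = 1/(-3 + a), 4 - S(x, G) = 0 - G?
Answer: -466187/21 ≈ -22199.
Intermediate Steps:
S(x, G) = 4 + G (S(x, G) = 4 - (0 - G) = 4 - (-1)*G = 4 + G)
O = 4 (O = (0 - 2)² = (-2)² = 4)
k(T) = 8/21 (k(T) = (8/(-3 + (4 + 6)))/3 = (8/(-3 + 10))/3 = (8/7)/3 = ((⅐)*8)/3 = (⅓)*(8/7) = 8/21)
79*(-281) - k(O) = 79*(-281) - 1*8/21 = -22199 - 8/21 = -466187/21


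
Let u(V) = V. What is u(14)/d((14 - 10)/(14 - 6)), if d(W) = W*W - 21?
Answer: -56/83 ≈ -0.67470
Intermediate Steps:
d(W) = -21 + W**2 (d(W) = W**2 - 21 = -21 + W**2)
u(14)/d((14 - 10)/(14 - 6)) = 14/(-21 + ((14 - 10)/(14 - 6))**2) = 14/(-21 + (4/8)**2) = 14/(-21 + (4*(1/8))**2) = 14/(-21 + (1/2)**2) = 14/(-21 + 1/4) = 14/(-83/4) = 14*(-4/83) = -56/83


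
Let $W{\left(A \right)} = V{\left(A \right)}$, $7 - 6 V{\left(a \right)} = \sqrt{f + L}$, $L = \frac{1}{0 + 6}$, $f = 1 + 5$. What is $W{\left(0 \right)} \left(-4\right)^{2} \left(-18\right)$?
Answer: $-336 + 8 \sqrt{222} \approx -216.8$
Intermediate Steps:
$f = 6$
$L = \frac{1}{6} \approx 0.16667$
$V{\left(a \right)} = \frac{7}{6} - \frac{\sqrt{222}}{36}$ ($V{\left(a \right)} = \frac{7}{6} - \frac{\sqrt{6 + \frac{1}{6}}}{6} = \frac{7}{6} - \frac{\sqrt{\frac{37}{6}}}{6} = \frac{7}{6} - \frac{\frac{1}{6} \sqrt{222}}{6} = \frac{7}{6} - \frac{\sqrt{222}}{36}$)
$W{\left(A \right)} = \frac{7}{6} - \frac{\sqrt{222}}{36}$
$W{\left(0 \right)} \left(-4\right)^{2} \left(-18\right) = \left(\frac{7}{6} - \frac{\sqrt{222}}{36}\right) \left(-4\right)^{2} \left(-18\right) = \left(\frac{7}{6} - \frac{\sqrt{222}}{36}\right) 16 \left(-18\right) = \left(\frac{56}{3} - \frac{4 \sqrt{222}}{9}\right) \left(-18\right) = -336 + 8 \sqrt{222}$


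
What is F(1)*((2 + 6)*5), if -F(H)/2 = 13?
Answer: -1040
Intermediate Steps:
F(H) = -26 (F(H) = -2*13 = -26)
F(1)*((2 + 6)*5) = -26*(2 + 6)*5 = -208*5 = -26*40 = -1040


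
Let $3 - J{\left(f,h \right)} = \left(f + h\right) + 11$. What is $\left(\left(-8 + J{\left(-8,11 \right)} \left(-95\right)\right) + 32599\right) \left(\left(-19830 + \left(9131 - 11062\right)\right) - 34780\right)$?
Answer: $-1901813076$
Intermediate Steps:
$J{\left(f,h \right)} = -8 - f - h$ ($J{\left(f,h \right)} = 3 - \left(\left(f + h\right) + 11\right) = 3 - \left(11 + f + h\right) = -8 - f - h$)
$\left(\left(-8 + J{\left(-8,11 \right)} \left(-95\right)\right) + 32599\right) \left(\left(-19830 + \left(9131 - 11062\right)\right) - 34780\right) = \left(\left(-8 + \left(-8 - -8 - 11\right) \left(-95\right)\right) + 32599\right) \left(\left(-19830 + \left(9131 - 11062\right)\right) - 34780\right) = \left(\left(-8 + \left(-8 + 8 - 11\right) \left(-95\right)\right) + 32599\right) \left(\left(-19830 + \left(9131 - 11062\right)\right) - 34780\right) = \left(\left(-8 - -1045\right) + 32599\right) \left(\left(-19830 - 1931\right) - 34780\right) = \left(\left(-8 + 1045\right) + 32599\right) \left(-21761 - 34780\right) = \left(1037 + 32599\right) \left(-56541\right) = 33636 \left(-56541\right) = -1901813076$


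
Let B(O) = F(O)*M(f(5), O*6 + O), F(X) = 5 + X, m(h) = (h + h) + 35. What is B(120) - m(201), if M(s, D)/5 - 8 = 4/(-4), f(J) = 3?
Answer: 3938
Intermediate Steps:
m(h) = 35 + 2*h (m(h) = 2*h + 35 = 35 + 2*h)
M(s, D) = 35 (M(s, D) = 40 + 5*(4/(-4)) = 40 + 5*(4*(-1/4)) = 40 + 5*(-1) = 40 - 5 = 35)
B(O) = 175 + 35*O (B(O) = (5 + O)*35 = 175 + 35*O)
B(120) - m(201) = (175 + 35*120) - (35 + 2*201) = (175 + 4200) - (35 + 402) = 4375 - 1*437 = 4375 - 437 = 3938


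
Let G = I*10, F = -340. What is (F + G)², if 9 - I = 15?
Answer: 160000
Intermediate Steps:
I = -6 (I = 9 - 1*15 = 9 - 15 = -6)
G = -60 (G = -6*10 = -60)
(F + G)² = (-340 - 60)² = (-400)² = 160000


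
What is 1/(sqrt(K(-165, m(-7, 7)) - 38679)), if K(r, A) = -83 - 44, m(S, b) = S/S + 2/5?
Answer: -I*sqrt(38806)/38806 ≈ -0.0050763*I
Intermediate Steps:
m(S, b) = 7/5 (m(S, b) = 1 + 2*(1/5) = 1 + 2/5 = 7/5)
K(r, A) = -127
1/(sqrt(K(-165, m(-7, 7)) - 38679)) = 1/(sqrt(-127 - 38679)) = 1/(sqrt(-38806)) = 1/(I*sqrt(38806)) = -I*sqrt(38806)/38806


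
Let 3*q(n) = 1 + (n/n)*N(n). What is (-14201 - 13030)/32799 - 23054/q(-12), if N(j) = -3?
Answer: 13036724/377 ≈ 34580.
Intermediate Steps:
q(n) = -⅔ (q(n) = (1 + (n/n)*(-3))/3 = (1 + 1*(-3))/3 = (1 - 3)/3 = (⅓)*(-2) = -⅔)
(-14201 - 13030)/32799 - 23054/q(-12) = (-14201 - 13030)/32799 - 23054/(-⅔) = -27231*1/32799 - 23054*(-3/2) = -313/377 + 34581 = 13036724/377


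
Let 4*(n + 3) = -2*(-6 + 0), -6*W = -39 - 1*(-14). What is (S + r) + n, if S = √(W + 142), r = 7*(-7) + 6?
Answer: -43 + √5262/6 ≈ -30.910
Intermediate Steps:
W = 25/6 (W = -(-39 - 1*(-14))/6 = -(-39 + 14)/6 = -⅙*(-25) = 25/6 ≈ 4.1667)
r = -43 (r = -49 + 6 = -43)
S = √5262/6 (S = √(25/6 + 142) = √(877/6) = √5262/6 ≈ 12.090)
n = 0 (n = -3 + (-2*(-6 + 0))/4 = -3 + (-2*(-6))/4 = -3 + (¼)*12 = -3 + 3 = 0)
(S + r) + n = (√5262/6 - 43) + 0 = (-43 + √5262/6) + 0 = -43 + √5262/6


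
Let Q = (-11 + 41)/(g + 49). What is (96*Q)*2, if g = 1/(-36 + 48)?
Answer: 69120/589 ≈ 117.35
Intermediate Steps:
g = 1/12 ≈ 0.083333
Q = 360/589 (Q = (-11 + 41)/(1/12 + 49) = 30/(589/12) = 30*(12/589) = 360/589 ≈ 0.61121)
(96*Q)*2 = (96*(360/589))*2 = (34560/589)*2 = 69120/589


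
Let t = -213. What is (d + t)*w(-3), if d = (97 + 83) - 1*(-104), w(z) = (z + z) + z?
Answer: -639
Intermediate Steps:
w(z) = 3*z (w(z) = 2*z + z = 3*z)
d = 284 (d = 180 + 104 = 284)
(d + t)*w(-3) = (284 - 213)*(3*(-3)) = 71*(-9) = -639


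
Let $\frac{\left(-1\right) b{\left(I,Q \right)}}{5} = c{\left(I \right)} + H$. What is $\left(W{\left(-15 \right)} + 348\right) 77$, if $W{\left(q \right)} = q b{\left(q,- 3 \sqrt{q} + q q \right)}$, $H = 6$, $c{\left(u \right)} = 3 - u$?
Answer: $165396$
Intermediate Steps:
$b{\left(I,Q \right)} = -45 + 5 I$ ($b{\left(I,Q \right)} = - 5 \left(\left(3 - I\right) + 6\right) = - 5 \left(9 - I\right) = -45 + 5 I$)
$W{\left(q \right)} = q \left(-45 + 5 q\right)$
$\left(W{\left(-15 \right)} + 348\right) 77 = \left(5 \left(-15\right) \left(-9 - 15\right) + 348\right) 77 = \left(5 \left(-15\right) \left(-24\right) + 348\right) 77 = \left(1800 + 348\right) 77 = 2148 \cdot 77 = 165396$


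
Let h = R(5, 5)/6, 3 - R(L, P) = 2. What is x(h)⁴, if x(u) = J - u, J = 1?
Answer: 625/1296 ≈ 0.48225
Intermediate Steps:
R(L, P) = 1 (R(L, P) = 3 - 1*2 = 3 - 2 = 1)
h = ⅙ (h = 1/6 = 1*(⅙) = ⅙ ≈ 0.16667)
x(u) = 1 - u
x(h)⁴ = (1 - 1*⅙)⁴ = (1 - ⅙)⁴ = (⅚)⁴ = 625/1296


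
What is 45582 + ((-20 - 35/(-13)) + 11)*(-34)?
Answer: 595354/13 ≈ 45796.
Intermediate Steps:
45582 + ((-20 - 35/(-13)) + 11)*(-34) = 45582 + ((-20 - 35*(-1)/13) + 11)*(-34) = 45582 + ((-20 - 1*(-35/13)) + 11)*(-34) = 45582 + ((-20 + 35/13) + 11)*(-34) = 45582 + (-225/13 + 11)*(-34) = 45582 - 82/13*(-34) = 45582 + 2788/13 = 595354/13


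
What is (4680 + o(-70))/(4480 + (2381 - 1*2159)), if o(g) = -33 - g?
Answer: 4717/4702 ≈ 1.0032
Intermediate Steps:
(4680 + o(-70))/(4480 + (2381 - 1*2159)) = (4680 + (-33 - 1*(-70)))/(4480 + (2381 - 1*2159)) = (4680 + (-33 + 70))/(4480 + (2381 - 2159)) = (4680 + 37)/(4480 + 222) = 4717/4702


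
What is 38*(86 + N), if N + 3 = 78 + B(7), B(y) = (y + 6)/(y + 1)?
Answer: 24719/4 ≈ 6179.8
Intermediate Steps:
B(y) = (6 + y)/(1 + y)
N = 613/8 (N = -3 + (78 + (6 + 7)/(1 + 7)) = -3 + (78 + 13/8) = -3 + 637/8 = 613/8 ≈ 76.625)
38*(86 + N) = 38*(86 + 613/8) = 38*(1301/8) = 24719/4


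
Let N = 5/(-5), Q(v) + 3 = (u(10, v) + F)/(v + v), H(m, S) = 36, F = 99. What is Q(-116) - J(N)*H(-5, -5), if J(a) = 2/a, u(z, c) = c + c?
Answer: 16141/232 ≈ 69.573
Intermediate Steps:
u(z, c) = 2*c
Q(v) = -3 + (99 + 2*v)/(2*v) (Q(v) = -3 + (2*v + 99)/(v + v) = -3 + (99 + 2*v)/((2*v)) = -3 + (99 + 2*v)*(1/(2*v)) = -3 + (99 + 2*v)/(2*v))
N = -1 (N = 5*(-1/5) = -1)
Q(-116) - J(N)*H(-5, -5) = (-2 + (99/2)/(-116)) - 2/(-1)*36 = (-2 + (99/2)*(-1/116)) - 2*(-1)*36 = (-2 - 99/232) - (-2)*36 = -563/232 - 1*(-72) = -563/232 + 72 = 16141/232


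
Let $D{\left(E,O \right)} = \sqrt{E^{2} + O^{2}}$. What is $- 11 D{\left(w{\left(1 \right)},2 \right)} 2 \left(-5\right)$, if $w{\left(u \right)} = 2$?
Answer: $220 \sqrt{2} \approx 311.13$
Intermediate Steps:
$- 11 D{\left(w{\left(1 \right)},2 \right)} 2 \left(-5\right) = - 11 \sqrt{2^{2} + 2^{2}} \cdot 2 \left(-5\right) = - 11 \sqrt{4 + 4} \left(-10\right) = - 11 \sqrt{8} \left(-10\right) = - 11 \cdot 2 \sqrt{2} \left(-10\right) = - 22 \sqrt{2} \left(-10\right) = 220 \sqrt{2}$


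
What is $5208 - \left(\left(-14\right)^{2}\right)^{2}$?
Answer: $-33208$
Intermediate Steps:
$5208 - \left(\left(-14\right)^{2}\right)^{2} = 5208 - 196^{2} = 5208 - 38416 = -33208$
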